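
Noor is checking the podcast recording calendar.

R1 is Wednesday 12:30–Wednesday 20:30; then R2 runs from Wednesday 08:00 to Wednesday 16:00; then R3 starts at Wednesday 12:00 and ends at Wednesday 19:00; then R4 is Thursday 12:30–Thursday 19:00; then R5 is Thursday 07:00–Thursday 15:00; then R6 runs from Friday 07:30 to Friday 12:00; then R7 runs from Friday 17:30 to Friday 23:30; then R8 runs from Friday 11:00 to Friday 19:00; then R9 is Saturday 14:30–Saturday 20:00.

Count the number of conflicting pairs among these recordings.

Sorted by start: R2, R3, R1, R5, R4, R6, R8, R7, R9.
R3 starts before R2 ends → R2 and R3 overlap.
R1 starts before R2 ends → R2 and R1 overlap.
R5 starts after R2 ends, so nothing later overlaps R2 either.
R1 starts before R3 ends → R3 and R1 overlap.
R5 starts after R3 ends, so nothing later overlaps R3 either.
R5 starts after R1 ends, so nothing later overlaps R1 either.
R4 starts before R5 ends → R5 and R4 overlap.
R6 starts after R5 ends, so nothing later overlaps R5 either.
R6 starts after R4 ends, so nothing later overlaps R4 either.
R8 starts before R6 ends → R6 and R8 overlap.
R7 starts after R6 ends, so nothing later overlaps R6 either.
R7 starts before R8 ends → R8 and R7 overlap.
R9 starts after R8 ends.
R9 starts after R7 ends.
Overlapping pairs: R1 & R2, R1 & R3, R2 & R3, R4 & R5, R6 & R8, R7 & R8 — 6 in total.

6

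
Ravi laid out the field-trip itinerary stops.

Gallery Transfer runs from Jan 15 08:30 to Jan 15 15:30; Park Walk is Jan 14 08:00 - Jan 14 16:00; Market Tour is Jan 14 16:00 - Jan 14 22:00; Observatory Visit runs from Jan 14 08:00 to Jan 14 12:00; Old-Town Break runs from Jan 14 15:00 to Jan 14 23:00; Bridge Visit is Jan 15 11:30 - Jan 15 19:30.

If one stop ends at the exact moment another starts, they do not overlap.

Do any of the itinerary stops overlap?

Yes

Two intervals overlap when each starts before the other ends.
Sorted by start: Park Walk, Observatory Visit, Old-Town Break, Market Tour, Gallery Transfer, Bridge Visit.
Observatory Visit starts before Park Walk ends → Park Walk and Observatory Visit overlap.
That's a conflict, so the schedule is not conflict-free.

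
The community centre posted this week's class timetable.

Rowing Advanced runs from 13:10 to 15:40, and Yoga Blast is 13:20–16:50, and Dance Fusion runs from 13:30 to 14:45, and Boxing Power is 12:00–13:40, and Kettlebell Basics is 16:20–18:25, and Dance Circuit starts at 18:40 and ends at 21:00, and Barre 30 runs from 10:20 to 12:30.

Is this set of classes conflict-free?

No

Two intervals overlap when each starts before the other ends.
Sorted by start: Barre 30, Boxing Power, Rowing Advanced, Yoga Blast, Dance Fusion, Kettlebell Basics, Dance Circuit.
Boxing Power starts before Barre 30 ends → Barre 30 and Boxing Power overlap.
That's a conflict, so the schedule is not conflict-free.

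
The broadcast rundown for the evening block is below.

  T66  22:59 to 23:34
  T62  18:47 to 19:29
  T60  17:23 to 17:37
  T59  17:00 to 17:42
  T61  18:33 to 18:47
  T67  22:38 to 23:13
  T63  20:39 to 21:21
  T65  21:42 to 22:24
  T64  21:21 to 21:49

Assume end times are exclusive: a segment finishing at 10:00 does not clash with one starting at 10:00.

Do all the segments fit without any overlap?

No

Sorted by start: T59, T60, T61, T62, T63, T64, T65, T67, T66.
T60 starts before T59 ends → T59 and T60 overlap.
That's a conflict, so the schedule is not conflict-free.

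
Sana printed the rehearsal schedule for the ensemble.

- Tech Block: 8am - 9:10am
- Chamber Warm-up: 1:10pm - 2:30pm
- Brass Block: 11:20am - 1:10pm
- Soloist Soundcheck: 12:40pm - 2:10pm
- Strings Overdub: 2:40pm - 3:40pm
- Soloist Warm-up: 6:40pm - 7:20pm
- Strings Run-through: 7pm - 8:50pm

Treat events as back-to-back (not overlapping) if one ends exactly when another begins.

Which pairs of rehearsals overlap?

Sorted by start: Tech Block, Brass Block, Soloist Soundcheck, Chamber Warm-up, Strings Overdub, Soloist Warm-up, Strings Run-through.
Brass Block starts after Tech Block ends; Tech Block is clear from here.
Soloist Soundcheck starts before Brass Block ends → Brass Block and Soloist Soundcheck overlap.
Chamber Warm-up starts exactly when Brass Block ends (back-to-back, no overlap); Brass Block is clear from here.
Chamber Warm-up starts before Soloist Soundcheck ends → Soloist Soundcheck and Chamber Warm-up overlap.
Strings Overdub starts after Soloist Soundcheck ends; Soloist Soundcheck is clear from here.
Strings Overdub starts after Chamber Warm-up ends; Chamber Warm-up is clear from here.
Soloist Warm-up starts after Strings Overdub ends; Strings Overdub is clear from here.
Strings Run-through starts before Soloist Warm-up ends → Soloist Warm-up and Strings Run-through overlap.

Brass Block & Soloist Soundcheck, Chamber Warm-up & Soloist Soundcheck, Soloist Warm-up & Strings Run-through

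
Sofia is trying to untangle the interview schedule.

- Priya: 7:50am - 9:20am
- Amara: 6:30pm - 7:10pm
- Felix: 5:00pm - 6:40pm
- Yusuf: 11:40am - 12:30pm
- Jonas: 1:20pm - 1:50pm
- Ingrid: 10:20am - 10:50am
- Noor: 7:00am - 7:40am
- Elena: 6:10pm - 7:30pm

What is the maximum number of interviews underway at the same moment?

Sort all start/end points and keep a running count:
7:00am start Noor → 1
7:40am end Noor → 0
7:50am start Priya → 1
9:20am end Priya → 0
10:20am start Ingrid → 1
10:50am end Ingrid → 0
11:40am start Yusuf → 1
12:30pm end Yusuf → 0
1:20pm start Jonas → 1
1:50pm end Jonas → 0
5:00pm start Felix → 1
6:10pm start Elena → 2
6:30pm start Amara → 3
6:40pm end Felix → 2
7:10pm end Amara → 1
7:30pm end Elena → 0
Peak is 3, at 6:30pm (Amara, Elena, Felix).

3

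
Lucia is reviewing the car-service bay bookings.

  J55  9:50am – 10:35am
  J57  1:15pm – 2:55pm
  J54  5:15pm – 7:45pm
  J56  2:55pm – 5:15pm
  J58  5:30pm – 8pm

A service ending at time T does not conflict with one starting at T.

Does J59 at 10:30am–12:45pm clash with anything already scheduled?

Yes — it overlaps J55

J55: starts 9:50am before J59 ends 12:45pm, and ends 10:35am after J59 starts 10:30am → overlap.
J57: starts 1:15pm at or after J59 ends 12:45pm → clear.
J56: starts 2:55pm at or after J59 ends 12:45pm → clear.
J54: starts 5:15pm at or after J59 ends 12:45pm → clear.
J58: starts 5:30pm at or after J59 ends 12:45pm → clear.
J59 overlaps J55.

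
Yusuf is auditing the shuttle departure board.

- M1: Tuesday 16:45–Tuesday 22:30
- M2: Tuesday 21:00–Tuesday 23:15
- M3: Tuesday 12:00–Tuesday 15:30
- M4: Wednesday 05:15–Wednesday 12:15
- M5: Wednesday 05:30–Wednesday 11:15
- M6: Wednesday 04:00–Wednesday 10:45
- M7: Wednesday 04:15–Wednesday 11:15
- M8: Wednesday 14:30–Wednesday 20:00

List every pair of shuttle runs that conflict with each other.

M1 & M2, M4 & M5, M4 & M6, M4 & M7, M5 & M6, M5 & M7, M6 & M7

Sorted by start: M3, M1, M2, M6, M7, M4, M5, M8.
M1 starts after M3 ends; M3 is clear from here.
M2 starts before M1 ends → M1 and M2 overlap.
M6 starts after M1 ends; M1 is clear from here.
M6 starts after M2 ends; M2 is clear from here.
M7 starts before M6 ends → M6 and M7 overlap.
M4 starts before M6 ends → M6 and M4 overlap.
M5 starts before M6 ends → M6 and M5 overlap.
M8 starts after M6 ends.
M4 starts before M7 ends → M7 and M4 overlap.
M5 starts before M7 ends → M7 and M5 overlap.
M8 starts after M7 ends.
M5 starts before M4 ends → M4 and M5 overlap.
M8 starts after M4 ends.
M8 starts after M5 ends.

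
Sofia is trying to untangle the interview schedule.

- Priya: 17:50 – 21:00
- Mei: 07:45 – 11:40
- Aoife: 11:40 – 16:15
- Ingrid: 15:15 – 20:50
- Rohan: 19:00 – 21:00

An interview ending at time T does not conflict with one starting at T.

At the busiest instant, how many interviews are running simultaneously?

3

Sort all start/end points and keep a running count:
07:45 start Mei → 1
11:40 end Mei → 0
11:40 start Aoife → 1
15:15 start Ingrid → 2
16:15 end Aoife → 1
17:50 start Priya → 2
19:00 start Rohan → 3
20:50 end Ingrid → 2
21:00 end Priya → 1
21:00 end Rohan → 0
Peak is 3, at 19:00 (Ingrid, Priya, Rohan).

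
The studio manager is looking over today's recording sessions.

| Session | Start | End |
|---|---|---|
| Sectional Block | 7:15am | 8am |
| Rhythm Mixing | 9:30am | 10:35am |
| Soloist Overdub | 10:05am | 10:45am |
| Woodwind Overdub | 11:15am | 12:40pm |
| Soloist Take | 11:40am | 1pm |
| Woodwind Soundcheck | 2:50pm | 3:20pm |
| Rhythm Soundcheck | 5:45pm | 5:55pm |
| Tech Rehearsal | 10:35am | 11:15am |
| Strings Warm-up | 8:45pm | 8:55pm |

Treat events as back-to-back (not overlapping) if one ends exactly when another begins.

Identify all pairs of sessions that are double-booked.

Sorted by start: Sectional Block, Rhythm Mixing, Soloist Overdub, Tech Rehearsal, Woodwind Overdub, Soloist Take, Woodwind Soundcheck, Rhythm Soundcheck, Strings Warm-up.
Rhythm Mixing starts after Sectional Block ends; Sectional Block is clear from here.
Soloist Overdub starts before Rhythm Mixing ends → Rhythm Mixing and Soloist Overdub overlap.
Tech Rehearsal starts exactly when Rhythm Mixing ends (back-to-back, no overlap); Rhythm Mixing is clear from here.
Tech Rehearsal starts before Soloist Overdub ends → Soloist Overdub and Tech Rehearsal overlap.
Woodwind Overdub starts after Soloist Overdub ends; Soloist Overdub is clear from here.
Woodwind Overdub starts exactly when Tech Rehearsal ends (back-to-back, no overlap); Tech Rehearsal is clear from here.
Soloist Take starts before Woodwind Overdub ends → Woodwind Overdub and Soloist Take overlap.
Woodwind Soundcheck starts after Woodwind Overdub ends; Woodwind Overdub is clear from here.
Woodwind Soundcheck starts after Soloist Take ends; Soloist Take is clear from here.
Rhythm Soundcheck starts after Woodwind Soundcheck ends; Woodwind Soundcheck is clear from here.
Strings Warm-up starts after Rhythm Soundcheck ends.

Rhythm Mixing & Soloist Overdub, Soloist Overdub & Tech Rehearsal, Soloist Take & Woodwind Overdub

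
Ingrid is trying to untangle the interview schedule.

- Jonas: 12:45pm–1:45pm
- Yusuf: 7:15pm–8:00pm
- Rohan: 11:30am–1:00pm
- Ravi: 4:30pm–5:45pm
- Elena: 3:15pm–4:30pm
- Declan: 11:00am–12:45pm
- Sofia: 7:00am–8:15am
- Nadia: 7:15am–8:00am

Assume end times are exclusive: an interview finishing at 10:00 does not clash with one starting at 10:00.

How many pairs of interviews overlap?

3

Sorted by start: Sofia, Nadia, Declan, Rohan, Jonas, Elena, Ravi, Yusuf.
Nadia starts before Sofia ends → Sofia and Nadia overlap.
Declan starts after Sofia ends — done with Sofia.
Declan starts after Nadia ends — done with Nadia.
Rohan starts before Declan ends → Declan and Rohan overlap.
Jonas starts exactly when Declan ends (back-to-back, no overlap) — done with Declan.
Jonas starts before Rohan ends → Rohan and Jonas overlap.
Elena starts after Rohan ends — done with Rohan.
Elena starts after Jonas ends — done with Jonas.
Ravi starts exactly when Elena ends (back-to-back, no overlap) — done with Elena.
Yusuf starts after Ravi ends.
Overlapping pairs: Declan & Rohan, Jonas & Rohan, Nadia & Sofia — 3 in total.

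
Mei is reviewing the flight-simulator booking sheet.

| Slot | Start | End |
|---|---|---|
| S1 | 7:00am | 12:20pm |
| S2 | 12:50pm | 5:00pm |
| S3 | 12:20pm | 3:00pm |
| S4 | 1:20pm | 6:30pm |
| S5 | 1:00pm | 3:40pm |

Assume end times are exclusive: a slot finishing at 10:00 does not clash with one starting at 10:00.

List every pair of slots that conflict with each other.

Sorted by start: S1, S3, S2, S5, S4.
S3 starts exactly when S1 ends (back-to-back, no overlap) — done with S1.
S2 starts before S3 ends → S3 and S2 overlap.
S5 starts before S3 ends → S3 and S5 overlap.
S4 starts before S3 ends → S3 and S4 overlap.
S5 starts before S2 ends → S2 and S5 overlap.
S4 starts before S2 ends → S2 and S4 overlap.
S4 starts before S5 ends → S5 and S4 overlap.

S2 & S3, S2 & S4, S2 & S5, S3 & S4, S3 & S5, S4 & S5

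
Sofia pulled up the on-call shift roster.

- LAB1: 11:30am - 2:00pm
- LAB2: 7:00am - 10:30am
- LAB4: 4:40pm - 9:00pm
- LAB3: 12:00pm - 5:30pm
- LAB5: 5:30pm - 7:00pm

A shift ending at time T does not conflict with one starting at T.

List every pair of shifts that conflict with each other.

Check each pair: they overlap iff neither finishes before the other starts.
Sorted by start: LAB2, LAB1, LAB3, LAB4, LAB5.
LAB1 starts after LAB2 ends, so LAB2 has no further overlaps.
LAB3 starts before LAB1 ends → LAB1 and LAB3 overlap.
LAB4 starts after LAB1 ends, so LAB1 has no further overlaps.
LAB4 starts before LAB3 ends → LAB3 and LAB4 overlap.
LAB5 starts exactly when LAB3 ends (back-to-back, no overlap).
LAB5 starts before LAB4 ends → LAB4 and LAB5 overlap.

LAB1 & LAB3, LAB3 & LAB4, LAB4 & LAB5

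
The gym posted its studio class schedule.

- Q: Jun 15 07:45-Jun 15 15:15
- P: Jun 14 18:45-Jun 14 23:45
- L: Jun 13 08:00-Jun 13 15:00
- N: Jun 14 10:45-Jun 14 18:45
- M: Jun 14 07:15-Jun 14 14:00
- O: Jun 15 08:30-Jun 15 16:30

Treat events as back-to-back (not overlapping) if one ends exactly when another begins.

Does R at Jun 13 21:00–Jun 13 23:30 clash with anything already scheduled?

No — it doesn't clash with anything

L: ends Jun 13 15:00 at or before R starts Jun 13 21:00 → clear.
M: starts Jun 14 07:15 at or after R ends Jun 13 23:30 → clear.
N: starts Jun 14 10:45 at or after R ends Jun 13 23:30 → clear.
P: starts Jun 14 18:45 at or after R ends Jun 13 23:30 → clear.
Q: starts Jun 15 07:45 at or after R ends Jun 13 23:30 → clear.
O: starts Jun 15 08:30 at or after R ends Jun 13 23:30 → clear.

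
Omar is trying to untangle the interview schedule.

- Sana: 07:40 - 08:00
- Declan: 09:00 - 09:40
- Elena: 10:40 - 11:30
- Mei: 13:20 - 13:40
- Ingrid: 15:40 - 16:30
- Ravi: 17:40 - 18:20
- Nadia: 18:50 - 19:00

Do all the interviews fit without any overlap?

Yes

Sorted by start: Sana, Declan, Elena, Mei, Ingrid, Ravi, Nadia.
Declan starts after Sana ends; Sana is clear from here.
Elena starts after Declan ends; Declan is clear from here.
Mei starts after Elena ends; Elena is clear from here.
Ingrid starts after Mei ends; Mei is clear from here.
Ravi starts after Ingrid ends; Ingrid is clear from here.
Nadia starts after Ravi ends.
Every pair is clear; the schedule has no overlaps.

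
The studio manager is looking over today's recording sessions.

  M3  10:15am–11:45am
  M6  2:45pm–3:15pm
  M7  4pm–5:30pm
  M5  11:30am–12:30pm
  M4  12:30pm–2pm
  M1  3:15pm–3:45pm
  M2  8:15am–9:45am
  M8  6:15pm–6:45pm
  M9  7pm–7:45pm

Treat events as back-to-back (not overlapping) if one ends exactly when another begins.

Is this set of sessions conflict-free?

No

Sorted by start: M2, M3, M5, M4, M6, M1, M7, M8, M9.
M3 starts after M2 ends, so nothing later overlaps M2 either.
M5 starts before M3 ends → M3 and M5 overlap.
That's a conflict, so the schedule is not conflict-free.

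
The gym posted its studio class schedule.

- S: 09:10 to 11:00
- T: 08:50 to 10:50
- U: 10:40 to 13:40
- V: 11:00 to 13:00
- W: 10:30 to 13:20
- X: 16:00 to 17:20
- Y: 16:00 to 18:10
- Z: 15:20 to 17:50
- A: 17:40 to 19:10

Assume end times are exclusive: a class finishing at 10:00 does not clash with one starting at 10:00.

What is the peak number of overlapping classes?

Walk through starts and ends in time order (an end at T is processed before a start at T):
08:50 start T → 1
09:10 start S → 2
10:30 start W → 3
10:40 start U → 4
10:50 end T → 3
11:00 end S → 2
11:00 start V → 3
13:00 end V → 2
13:20 end W → 1
13:40 end U → 0
15:20 start Z → 1
16:00 start X → 2
16:00 start Y → 3
17:20 end X → 2
17:40 start A → 3
17:50 end Z → 2
18:10 end Y → 1
19:10 end A → 0
Peak is 4, at 10:40 (S, T, U, W).

4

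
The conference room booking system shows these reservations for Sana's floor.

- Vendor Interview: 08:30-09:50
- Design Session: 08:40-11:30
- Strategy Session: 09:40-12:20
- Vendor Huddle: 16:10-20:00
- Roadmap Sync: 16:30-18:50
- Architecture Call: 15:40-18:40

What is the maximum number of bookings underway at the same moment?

Walk through starts and ends in time order (an end at T is processed before a start at T):
08:30 start Vendor Interview → 1
08:40 start Design Session → 2
09:40 start Strategy Session → 3
09:50 end Vendor Interview → 2
11:30 end Design Session → 1
12:20 end Strategy Session → 0
15:40 start Architecture Call → 1
16:10 start Vendor Huddle → 2
16:30 start Roadmap Sync → 3
18:40 end Architecture Call → 2
18:50 end Roadmap Sync → 1
20:00 end Vendor Huddle → 0
Peak is 3, at 09:40 (Design Session, Strategy Session, Vendor Interview).

3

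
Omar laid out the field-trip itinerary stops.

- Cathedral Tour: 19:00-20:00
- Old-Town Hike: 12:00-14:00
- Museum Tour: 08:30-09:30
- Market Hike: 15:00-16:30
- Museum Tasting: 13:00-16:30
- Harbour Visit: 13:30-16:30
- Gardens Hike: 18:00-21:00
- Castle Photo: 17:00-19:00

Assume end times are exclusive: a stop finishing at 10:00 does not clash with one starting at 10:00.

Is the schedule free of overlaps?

Two intervals overlap when each starts before the other ends.
Sorted by start: Museum Tour, Old-Town Hike, Museum Tasting, Harbour Visit, Market Hike, Castle Photo, Gardens Hike, Cathedral Tour.
Old-Town Hike starts after Museum Tour ends — done with Museum Tour.
Museum Tasting starts before Old-Town Hike ends → Old-Town Hike and Museum Tasting overlap.
That's a conflict, so the schedule is not conflict-free.

No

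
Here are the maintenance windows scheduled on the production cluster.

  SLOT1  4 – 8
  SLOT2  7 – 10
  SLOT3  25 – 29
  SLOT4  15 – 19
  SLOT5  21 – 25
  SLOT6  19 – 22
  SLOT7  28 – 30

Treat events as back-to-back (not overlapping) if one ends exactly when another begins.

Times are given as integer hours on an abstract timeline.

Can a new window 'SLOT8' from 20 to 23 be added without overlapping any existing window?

No — it overlaps SLOT5, SLOT6

SLOT1: ends 8 at or before SLOT8 starts 20 → clear.
SLOT2: ends 10 at or before SLOT8 starts 20 → clear.
SLOT4: ends 19 at or before SLOT8 starts 20 → clear.
SLOT6: starts 19 before SLOT8 ends 23, and ends 22 after SLOT8 starts 20 → overlap.
SLOT5: starts 21 before SLOT8 ends 23, and ends 25 after SLOT8 starts 20 → overlap.
SLOT3: starts 25 at or after SLOT8 ends 23 → clear.
SLOT7: starts 28 at or after SLOT8 ends 23 → clear.
SLOT8 overlaps SLOT5, SLOT6.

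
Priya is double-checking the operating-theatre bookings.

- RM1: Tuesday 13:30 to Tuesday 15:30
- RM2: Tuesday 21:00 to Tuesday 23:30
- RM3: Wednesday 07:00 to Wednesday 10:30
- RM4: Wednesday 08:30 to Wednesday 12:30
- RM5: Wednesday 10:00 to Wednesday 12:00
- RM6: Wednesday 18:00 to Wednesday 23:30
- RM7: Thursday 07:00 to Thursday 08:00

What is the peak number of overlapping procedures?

3

Walk through starts and ends in time order (an end at T is processed before a start at T):
Tuesday 13:30 start RM1 → 1
Tuesday 15:30 end RM1 → 0
Tuesday 21:00 start RM2 → 1
Tuesday 23:30 end RM2 → 0
Wednesday 07:00 start RM3 → 1
Wednesday 08:30 start RM4 → 2
Wednesday 10:00 start RM5 → 3
Wednesday 10:30 end RM3 → 2
Wednesday 12:00 end RM5 → 1
Wednesday 12:30 end RM4 → 0
Wednesday 18:00 start RM6 → 1
Wednesday 23:30 end RM6 → 0
Thursday 07:00 start RM7 → 1
Thursday 08:00 end RM7 → 0
Peak is 3, at Wednesday 10:00 (RM3, RM4, RM5).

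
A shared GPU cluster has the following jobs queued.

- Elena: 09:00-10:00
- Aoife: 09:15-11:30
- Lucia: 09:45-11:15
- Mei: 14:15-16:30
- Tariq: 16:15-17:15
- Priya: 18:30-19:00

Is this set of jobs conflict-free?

No

Sorted by start: Elena, Aoife, Lucia, Mei, Tariq, Priya.
Aoife starts before Elena ends → Elena and Aoife overlap.
That's a conflict, so the schedule is not conflict-free.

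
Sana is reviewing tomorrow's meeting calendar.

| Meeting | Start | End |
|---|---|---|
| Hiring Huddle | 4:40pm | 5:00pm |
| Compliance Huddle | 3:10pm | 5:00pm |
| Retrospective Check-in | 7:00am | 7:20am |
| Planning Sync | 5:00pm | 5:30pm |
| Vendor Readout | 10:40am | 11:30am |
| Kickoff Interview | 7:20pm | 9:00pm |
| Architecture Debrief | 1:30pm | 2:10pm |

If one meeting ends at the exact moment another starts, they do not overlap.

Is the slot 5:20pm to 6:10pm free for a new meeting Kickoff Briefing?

Retrospective Check-in: ends 7:20am at or before Kickoff Briefing starts 5:20pm → clear.
Vendor Readout: ends 11:30am at or before Kickoff Briefing starts 5:20pm → clear.
Architecture Debrief: ends 2:10pm at or before Kickoff Briefing starts 5:20pm → clear.
Compliance Huddle: ends 5:00pm at or before Kickoff Briefing starts 5:20pm → clear.
Hiring Huddle: ends 5:00pm at or before Kickoff Briefing starts 5:20pm → clear.
Planning Sync: starts 5:00pm before Kickoff Briefing ends 6:10pm, and ends 5:30pm after Kickoff Briefing starts 5:20pm → overlap.
Kickoff Interview: starts 7:20pm at or after Kickoff Briefing ends 6:10pm → clear.
Kickoff Briefing overlaps Planning Sync.

No — it overlaps Planning Sync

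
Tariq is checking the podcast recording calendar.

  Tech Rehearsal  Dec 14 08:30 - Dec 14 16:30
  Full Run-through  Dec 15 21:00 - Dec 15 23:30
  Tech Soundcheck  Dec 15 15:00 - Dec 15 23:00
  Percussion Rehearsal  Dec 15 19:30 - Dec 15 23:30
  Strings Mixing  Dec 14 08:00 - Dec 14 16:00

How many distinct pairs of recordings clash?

Sorted by start: Strings Mixing, Tech Rehearsal, Tech Soundcheck, Percussion Rehearsal, Full Run-through.
Tech Rehearsal starts before Strings Mixing ends → Strings Mixing and Tech Rehearsal overlap.
Tech Soundcheck starts after Strings Mixing ends, so Strings Mixing has no further overlaps.
Tech Soundcheck starts after Tech Rehearsal ends, so Tech Rehearsal has no further overlaps.
Percussion Rehearsal starts before Tech Soundcheck ends → Tech Soundcheck and Percussion Rehearsal overlap.
Full Run-through starts before Tech Soundcheck ends → Tech Soundcheck and Full Run-through overlap.
Full Run-through starts before Percussion Rehearsal ends → Percussion Rehearsal and Full Run-through overlap.
Overlapping pairs: Full Run-through & Percussion Rehearsal, Full Run-through & Tech Soundcheck, Percussion Rehearsal & Tech Soundcheck, Strings Mixing & Tech Rehearsal — 4 in total.

4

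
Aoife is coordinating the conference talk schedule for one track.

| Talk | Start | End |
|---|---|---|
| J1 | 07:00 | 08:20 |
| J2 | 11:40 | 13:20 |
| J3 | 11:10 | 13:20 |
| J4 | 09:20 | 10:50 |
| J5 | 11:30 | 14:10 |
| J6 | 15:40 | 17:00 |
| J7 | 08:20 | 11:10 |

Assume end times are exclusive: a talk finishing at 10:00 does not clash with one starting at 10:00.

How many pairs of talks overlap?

Sorted by start: J1, J7, J4, J3, J5, J2, J6.
J7 starts exactly when J1 ends (back-to-back, no overlap), so J1 has no further overlaps.
J4 starts before J7 ends → J7 and J4 overlap.
J3 starts exactly when J7 ends (back-to-back, no overlap), so J7 has no further overlaps.
J3 starts after J4 ends, so J4 has no further overlaps.
J5 starts before J3 ends → J3 and J5 overlap.
J2 starts before J3 ends → J3 and J2 overlap.
J6 starts after J3 ends.
J2 starts before J5 ends → J5 and J2 overlap.
J6 starts after J5 ends.
J6 starts after J2 ends.
Overlapping pairs: J2 & J3, J2 & J5, J3 & J5, J4 & J7 — 4 in total.

4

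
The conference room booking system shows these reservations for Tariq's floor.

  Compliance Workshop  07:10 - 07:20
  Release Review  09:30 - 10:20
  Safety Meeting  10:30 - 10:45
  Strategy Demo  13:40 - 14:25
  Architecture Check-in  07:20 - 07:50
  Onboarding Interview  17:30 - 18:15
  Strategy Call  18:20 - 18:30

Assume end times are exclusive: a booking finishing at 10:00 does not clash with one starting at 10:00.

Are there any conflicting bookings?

Check each pair: they overlap iff neither finishes before the other starts.
Sorted by start: Compliance Workshop, Architecture Check-in, Release Review, Safety Meeting, Strategy Demo, Onboarding Interview, Strategy Call.
Architecture Check-in starts exactly when Compliance Workshop ends (back-to-back, no overlap) — done with Compliance Workshop.
Release Review starts after Architecture Check-in ends — done with Architecture Check-in.
Safety Meeting starts after Release Review ends — done with Release Review.
Strategy Demo starts after Safety Meeting ends — done with Safety Meeting.
Onboarding Interview starts after Strategy Demo ends — done with Strategy Demo.
Strategy Call starts after Onboarding Interview ends.
Every pair is clear; the schedule has no overlaps.

No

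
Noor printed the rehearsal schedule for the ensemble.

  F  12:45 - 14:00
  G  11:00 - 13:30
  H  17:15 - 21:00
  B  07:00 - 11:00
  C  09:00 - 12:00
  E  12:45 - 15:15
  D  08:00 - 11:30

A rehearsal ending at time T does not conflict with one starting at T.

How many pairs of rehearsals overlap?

8

Two intervals overlap when each starts before the other ends.
Sorted by start: B, D, C, G, E, F, H.
D starts before B ends → B and D overlap.
C starts before B ends → B and C overlap.
G starts exactly when B ends (back-to-back, no overlap), so nothing later overlaps B either.
C starts before D ends → D and C overlap.
G starts before D ends → D and G overlap.
E starts after D ends, so nothing later overlaps D either.
G starts before C ends → C and G overlap.
E starts after C ends, so nothing later overlaps C either.
E starts before G ends → G and E overlap.
F starts before G ends → G and F overlap.
H starts after G ends.
F starts before E ends → E and F overlap.
H starts after E ends.
H starts after F ends.
Overlapping pairs: B & C, B & D, C & D, C & G, D & G, E & F, E & G, F & G — 8 in total.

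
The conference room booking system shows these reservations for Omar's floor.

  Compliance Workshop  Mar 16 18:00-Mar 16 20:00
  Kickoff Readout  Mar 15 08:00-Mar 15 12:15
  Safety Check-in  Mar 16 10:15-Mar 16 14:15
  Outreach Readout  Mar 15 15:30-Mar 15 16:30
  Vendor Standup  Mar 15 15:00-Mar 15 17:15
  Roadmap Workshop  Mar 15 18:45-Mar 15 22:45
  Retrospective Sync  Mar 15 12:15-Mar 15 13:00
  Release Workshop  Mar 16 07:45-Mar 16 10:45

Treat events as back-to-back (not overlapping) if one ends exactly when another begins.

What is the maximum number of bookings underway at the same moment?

Sweep the timeline, counting +1 at each start and −1 at each end (ends before starts at a tie):
Mar 15 08:00 start Kickoff Readout → 1
Mar 15 12:15 end Kickoff Readout → 0
Mar 15 12:15 start Retrospective Sync → 1
Mar 15 13:00 end Retrospective Sync → 0
Mar 15 15:00 start Vendor Standup → 1
Mar 15 15:30 start Outreach Readout → 2
Mar 15 16:30 end Outreach Readout → 1
Mar 15 17:15 end Vendor Standup → 0
Mar 15 18:45 start Roadmap Workshop → 1
Mar 15 22:45 end Roadmap Workshop → 0
Mar 16 07:45 start Release Workshop → 1
Mar 16 10:15 start Safety Check-in → 2
Mar 16 10:45 end Release Workshop → 1
Mar 16 14:15 end Safety Check-in → 0
Mar 16 18:00 start Compliance Workshop → 1
Mar 16 20:00 end Compliance Workshop → 0
Peak is 2, at Mar 15 15:30 (Outreach Readout, Vendor Standup).

2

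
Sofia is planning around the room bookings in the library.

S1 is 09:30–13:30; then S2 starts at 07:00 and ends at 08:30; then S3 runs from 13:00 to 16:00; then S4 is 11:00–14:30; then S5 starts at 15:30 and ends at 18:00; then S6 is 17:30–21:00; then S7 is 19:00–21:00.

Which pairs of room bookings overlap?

S1 & S3, S1 & S4, S3 & S4, S3 & S5, S5 & S6, S6 & S7

Sorted by start: S2, S1, S4, S3, S5, S6, S7.
S1 starts after S2 ends, so nothing later overlaps S2 either.
S4 starts before S1 ends → S1 and S4 overlap.
S3 starts before S1 ends → S1 and S3 overlap.
S5 starts after S1 ends, so nothing later overlaps S1 either.
S3 starts before S4 ends → S4 and S3 overlap.
S5 starts after S4 ends, so nothing later overlaps S4 either.
S5 starts before S3 ends → S3 and S5 overlap.
S6 starts after S3 ends, so nothing later overlaps S3 either.
S6 starts before S5 ends → S5 and S6 overlap.
S7 starts after S5 ends.
S7 starts before S6 ends → S6 and S7 overlap.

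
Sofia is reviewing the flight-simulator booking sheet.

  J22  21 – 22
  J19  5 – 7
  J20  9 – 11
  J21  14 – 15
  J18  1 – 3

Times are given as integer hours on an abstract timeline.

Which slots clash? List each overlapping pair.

Two intervals overlap when each starts before the other ends.
Sorted by start: J18, J19, J20, J21, J22.
J19 starts after J18 ends; J18 is clear from here.
J20 starts after J19 ends; J19 is clear from here.
J21 starts after J20 ends; J20 is clear from here.
J22 starts after J21 ends.

no overlapping pairs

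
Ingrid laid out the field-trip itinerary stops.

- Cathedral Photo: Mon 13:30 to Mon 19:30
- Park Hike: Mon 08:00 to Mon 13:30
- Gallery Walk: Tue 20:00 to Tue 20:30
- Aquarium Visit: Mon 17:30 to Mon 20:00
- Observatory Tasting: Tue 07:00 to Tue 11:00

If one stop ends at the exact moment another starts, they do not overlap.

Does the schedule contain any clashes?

Sorted by start: Park Hike, Cathedral Photo, Aquarium Visit, Observatory Tasting, Gallery Walk.
Cathedral Photo starts exactly when Park Hike ends (back-to-back, no overlap) — done with Park Hike.
Aquarium Visit starts before Cathedral Photo ends → Cathedral Photo and Aquarium Visit overlap.
That's a conflict, so the schedule is not conflict-free.

Yes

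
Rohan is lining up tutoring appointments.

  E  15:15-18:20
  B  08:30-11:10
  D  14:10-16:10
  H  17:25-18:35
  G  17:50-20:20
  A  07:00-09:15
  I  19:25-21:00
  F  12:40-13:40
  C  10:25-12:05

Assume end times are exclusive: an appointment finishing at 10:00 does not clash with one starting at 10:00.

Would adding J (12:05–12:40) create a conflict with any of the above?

No — it doesn't clash with anything

A: ends 09:15 at or before J starts 12:05 → clear.
B: ends 11:10 at or before J starts 12:05 → clear.
C: ends 12:05 at or before J starts 12:05 → clear.
F: starts 12:40 at or after J ends 12:40 → clear.
D: starts 14:10 at or after J ends 12:40 → clear.
E: starts 15:15 at or after J ends 12:40 → clear.
H: starts 17:25 at or after J ends 12:40 → clear.
G: starts 17:50 at or after J ends 12:40 → clear.
I: starts 19:25 at or after J ends 12:40 → clear.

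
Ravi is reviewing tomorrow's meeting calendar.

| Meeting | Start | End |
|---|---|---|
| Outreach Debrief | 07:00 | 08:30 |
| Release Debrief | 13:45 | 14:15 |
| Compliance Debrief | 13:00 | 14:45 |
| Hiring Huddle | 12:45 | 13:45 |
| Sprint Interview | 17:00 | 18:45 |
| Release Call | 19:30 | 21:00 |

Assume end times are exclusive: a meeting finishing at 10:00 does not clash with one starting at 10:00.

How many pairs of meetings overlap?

Two intervals overlap when each starts before the other ends.
Sorted by start: Outreach Debrief, Hiring Huddle, Compliance Debrief, Release Debrief, Sprint Interview, Release Call.
Hiring Huddle starts after Outreach Debrief ends — done with Outreach Debrief.
Compliance Debrief starts before Hiring Huddle ends → Hiring Huddle and Compliance Debrief overlap.
Release Debrief starts exactly when Hiring Huddle ends (back-to-back, no overlap) — done with Hiring Huddle.
Release Debrief starts before Compliance Debrief ends → Compliance Debrief and Release Debrief overlap.
Sprint Interview starts after Compliance Debrief ends — done with Compliance Debrief.
Sprint Interview starts after Release Debrief ends — done with Release Debrief.
Release Call starts after Sprint Interview ends.
Overlapping pairs: Compliance Debrief & Hiring Huddle, Compliance Debrief & Release Debrief — 2 in total.

2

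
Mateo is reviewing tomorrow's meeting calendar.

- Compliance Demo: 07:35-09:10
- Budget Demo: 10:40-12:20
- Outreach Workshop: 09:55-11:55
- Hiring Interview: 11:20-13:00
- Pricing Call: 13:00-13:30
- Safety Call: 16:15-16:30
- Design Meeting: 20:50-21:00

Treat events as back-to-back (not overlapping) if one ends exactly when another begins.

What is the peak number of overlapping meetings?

3

Sort all start/end points and keep a running count:
07:35 start Compliance Demo → 1
09:10 end Compliance Demo → 0
09:55 start Outreach Workshop → 1
10:40 start Budget Demo → 2
11:20 start Hiring Interview → 3
11:55 end Outreach Workshop → 2
12:20 end Budget Demo → 1
13:00 end Hiring Interview → 0
13:00 start Pricing Call → 1
13:30 end Pricing Call → 0
16:15 start Safety Call → 1
16:30 end Safety Call → 0
20:50 start Design Meeting → 1
21:00 end Design Meeting → 0
Peak is 3, at 11:20 (Budget Demo, Hiring Interview, Outreach Workshop).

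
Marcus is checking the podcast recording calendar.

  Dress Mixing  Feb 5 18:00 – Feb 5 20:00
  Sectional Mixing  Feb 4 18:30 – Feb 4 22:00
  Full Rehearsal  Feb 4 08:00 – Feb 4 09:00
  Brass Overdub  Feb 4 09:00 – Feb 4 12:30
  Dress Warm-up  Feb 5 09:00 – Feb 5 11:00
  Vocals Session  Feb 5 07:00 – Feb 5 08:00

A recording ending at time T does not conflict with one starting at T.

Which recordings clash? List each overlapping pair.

no conflicts

Sorted by start: Full Rehearsal, Brass Overdub, Sectional Mixing, Vocals Session, Dress Warm-up, Dress Mixing.
Brass Overdub starts exactly when Full Rehearsal ends (back-to-back, no overlap), so Full Rehearsal has no further overlaps.
Sectional Mixing starts after Brass Overdub ends, so Brass Overdub has no further overlaps.
Vocals Session starts after Sectional Mixing ends, so Sectional Mixing has no further overlaps.
Dress Warm-up starts after Vocals Session ends, so Vocals Session has no further overlaps.
Dress Mixing starts after Dress Warm-up ends.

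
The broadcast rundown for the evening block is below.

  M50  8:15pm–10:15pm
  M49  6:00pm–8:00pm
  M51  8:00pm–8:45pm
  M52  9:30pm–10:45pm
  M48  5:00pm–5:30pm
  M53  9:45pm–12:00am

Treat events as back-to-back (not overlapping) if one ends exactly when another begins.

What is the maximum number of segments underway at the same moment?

Sort all start/end points and keep a running count:
5:00pm start M48 → 1
5:30pm end M48 → 0
6:00pm start M49 → 1
8:00pm end M49 → 0
8:00pm start M51 → 1
8:15pm start M50 → 2
8:45pm end M51 → 1
9:30pm start M52 → 2
9:45pm start M53 → 3
10:15pm end M50 → 2
10:45pm end M52 → 1
12:00am end M53 → 0
Peak is 3, at 9:45pm (M50, M52, M53).

3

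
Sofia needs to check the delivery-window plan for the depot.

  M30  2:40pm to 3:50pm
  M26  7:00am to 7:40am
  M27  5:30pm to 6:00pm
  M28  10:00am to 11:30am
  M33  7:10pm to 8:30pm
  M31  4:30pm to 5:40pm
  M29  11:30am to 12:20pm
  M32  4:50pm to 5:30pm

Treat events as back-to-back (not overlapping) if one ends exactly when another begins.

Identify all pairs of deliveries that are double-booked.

M27 & M31, M31 & M32

Sorted by start: M26, M28, M29, M30, M31, M32, M27, M33.
M28 starts after M26 ends — done with M26.
M29 starts exactly when M28 ends (back-to-back, no overlap) — done with M28.
M30 starts after M29 ends — done with M29.
M31 starts after M30 ends — done with M30.
M32 starts before M31 ends → M31 and M32 overlap.
M27 starts before M31 ends → M31 and M27 overlap.
M33 starts after M31 ends.
M27 starts exactly when M32 ends (back-to-back, no overlap) — done with M32.
M33 starts after M27 ends.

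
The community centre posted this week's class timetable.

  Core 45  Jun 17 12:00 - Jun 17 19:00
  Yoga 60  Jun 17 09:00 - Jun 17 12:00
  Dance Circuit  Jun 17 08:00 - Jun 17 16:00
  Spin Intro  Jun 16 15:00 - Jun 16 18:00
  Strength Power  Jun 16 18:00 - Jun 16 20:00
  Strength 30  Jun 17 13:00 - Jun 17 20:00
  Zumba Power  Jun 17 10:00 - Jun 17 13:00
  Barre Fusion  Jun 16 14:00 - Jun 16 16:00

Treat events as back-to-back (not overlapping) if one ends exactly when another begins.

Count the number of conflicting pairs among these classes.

8

Sorted by start: Barre Fusion, Spin Intro, Strength Power, Dance Circuit, Yoga 60, Zumba Power, Core 45, Strength 30.
Spin Intro starts before Barre Fusion ends → Barre Fusion and Spin Intro overlap.
Strength Power starts after Barre Fusion ends — done with Barre Fusion.
Strength Power starts exactly when Spin Intro ends (back-to-back, no overlap) — done with Spin Intro.
Dance Circuit starts after Strength Power ends — done with Strength Power.
Yoga 60 starts before Dance Circuit ends → Dance Circuit and Yoga 60 overlap.
Zumba Power starts before Dance Circuit ends → Dance Circuit and Zumba Power overlap.
Core 45 starts before Dance Circuit ends → Dance Circuit and Core 45 overlap.
Strength 30 starts before Dance Circuit ends → Dance Circuit and Strength 30 overlap.
Zumba Power starts before Yoga 60 ends → Yoga 60 and Zumba Power overlap.
Core 45 starts exactly when Yoga 60 ends (back-to-back, no overlap) — done with Yoga 60.
Core 45 starts before Zumba Power ends → Zumba Power and Core 45 overlap.
Strength 30 starts exactly when Zumba Power ends (back-to-back, no overlap).
Strength 30 starts before Core 45 ends → Core 45 and Strength 30 overlap.
Overlapping pairs: Barre Fusion & Spin Intro, Core 45 & Dance Circuit, Core 45 & Strength 30, Core 45 & Zumba Power, Dance Circuit & Strength 30, Dance Circuit & Yoga 60, Dance Circuit & Zumba Power, Yoga 60 & Zumba Power — 8 in total.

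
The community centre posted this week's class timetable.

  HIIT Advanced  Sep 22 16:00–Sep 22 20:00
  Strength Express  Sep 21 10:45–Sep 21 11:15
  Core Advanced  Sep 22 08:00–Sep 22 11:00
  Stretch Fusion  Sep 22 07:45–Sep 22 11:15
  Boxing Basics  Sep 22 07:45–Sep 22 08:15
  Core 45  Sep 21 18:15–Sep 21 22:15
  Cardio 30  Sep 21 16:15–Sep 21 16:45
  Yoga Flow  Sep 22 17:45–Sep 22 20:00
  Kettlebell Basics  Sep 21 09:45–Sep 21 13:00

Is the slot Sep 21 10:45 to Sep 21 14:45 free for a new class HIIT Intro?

Kettlebell Basics: starts Sep 21 09:45 before HIIT Intro ends Sep 21 14:45, and ends Sep 21 13:00 after HIIT Intro starts Sep 21 10:45 → overlap.
Strength Express: starts Sep 21 10:45 before HIIT Intro ends Sep 21 14:45, and ends Sep 21 11:15 after HIIT Intro starts Sep 21 10:45 → overlap.
Cardio 30: starts Sep 21 16:15 at or after HIIT Intro ends Sep 21 14:45 → clear.
Core 45: starts Sep 21 18:15 at or after HIIT Intro ends Sep 21 14:45 → clear.
Boxing Basics: starts Sep 22 07:45 at or after HIIT Intro ends Sep 21 14:45 → clear.
Stretch Fusion: starts Sep 22 07:45 at or after HIIT Intro ends Sep 21 14:45 → clear.
Core Advanced: starts Sep 22 08:00 at or after HIIT Intro ends Sep 21 14:45 → clear.
HIIT Advanced: starts Sep 22 16:00 at or after HIIT Intro ends Sep 21 14:45 → clear.
Yoga Flow: starts Sep 22 17:45 at or after HIIT Intro ends Sep 21 14:45 → clear.
HIIT Intro overlaps Kettlebell Basics, Strength Express.

No — it overlaps Kettlebell Basics, Strength Express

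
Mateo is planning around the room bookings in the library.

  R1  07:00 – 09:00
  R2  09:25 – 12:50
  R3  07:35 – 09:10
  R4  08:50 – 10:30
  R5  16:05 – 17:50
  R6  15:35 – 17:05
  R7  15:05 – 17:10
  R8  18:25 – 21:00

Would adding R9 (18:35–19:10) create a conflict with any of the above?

R1: ends 09:00 at or before R9 starts 18:35 → clear.
R3: ends 09:10 at or before R9 starts 18:35 → clear.
R4: ends 10:30 at or before R9 starts 18:35 → clear.
R2: ends 12:50 at or before R9 starts 18:35 → clear.
R7: ends 17:10 at or before R9 starts 18:35 → clear.
R6: ends 17:05 at or before R9 starts 18:35 → clear.
R5: ends 17:50 at or before R9 starts 18:35 → clear.
R8: starts 18:25 before R9 ends 19:10, and ends 21:00 after R9 starts 18:35 → overlap.
R9 overlaps R8.

Yes — it overlaps R8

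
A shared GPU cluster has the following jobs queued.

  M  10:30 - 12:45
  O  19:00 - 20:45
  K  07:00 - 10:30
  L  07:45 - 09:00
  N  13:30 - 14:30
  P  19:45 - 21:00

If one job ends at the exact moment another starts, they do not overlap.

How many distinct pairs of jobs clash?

2

Check each pair: they overlap iff neither finishes before the other starts.
Sorted by start: K, L, M, N, O, P.
L starts before K ends → K and L overlap.
M starts exactly when K ends (back-to-back, no overlap) — done with K.
M starts after L ends — done with L.
N starts after M ends — done with M.
O starts after N ends — done with N.
P starts before O ends → O and P overlap.
Overlapping pairs: K & L, O & P — 2 in total.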